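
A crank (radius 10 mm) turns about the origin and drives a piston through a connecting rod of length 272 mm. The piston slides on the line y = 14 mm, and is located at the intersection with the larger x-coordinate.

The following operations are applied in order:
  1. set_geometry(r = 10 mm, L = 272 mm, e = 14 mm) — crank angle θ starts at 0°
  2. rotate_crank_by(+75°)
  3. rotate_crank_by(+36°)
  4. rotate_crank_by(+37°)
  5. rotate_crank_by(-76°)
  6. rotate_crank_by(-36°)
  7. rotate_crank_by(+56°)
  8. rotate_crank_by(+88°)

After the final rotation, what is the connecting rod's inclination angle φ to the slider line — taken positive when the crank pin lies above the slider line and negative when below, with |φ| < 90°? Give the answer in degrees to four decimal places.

set_geometry: r = 10 mm, L = 272 mm, e = 14 mm; θ ← 0°
rotate_crank_by(+75°): θ ← 0° +75° = 75°
rotate_crank_by(+36°): θ ← 75° +36° = 111°
rotate_crank_by(+37°): θ ← 111° +37° = 148°
rotate_crank_by(-76°): θ ← 148° -76° = 72°
rotate_crank_by(-36°): θ ← 72° -36° = 36°
rotate_crank_by(+56°): θ ← 36° +56° = 92°
rotate_crank_by(+88°): θ ← 92° +88° = 180°
crank pin P = (r cos θ, r sin θ) = (-10.000000, 0.000000)
h = r sin θ − e = 0.000000 − 14 = -14.000000
sin φ = h / L = -14.000000 / 272 = -0.05147059
φ = arcsin(-0.05147059) = -2.950351°

-2.9504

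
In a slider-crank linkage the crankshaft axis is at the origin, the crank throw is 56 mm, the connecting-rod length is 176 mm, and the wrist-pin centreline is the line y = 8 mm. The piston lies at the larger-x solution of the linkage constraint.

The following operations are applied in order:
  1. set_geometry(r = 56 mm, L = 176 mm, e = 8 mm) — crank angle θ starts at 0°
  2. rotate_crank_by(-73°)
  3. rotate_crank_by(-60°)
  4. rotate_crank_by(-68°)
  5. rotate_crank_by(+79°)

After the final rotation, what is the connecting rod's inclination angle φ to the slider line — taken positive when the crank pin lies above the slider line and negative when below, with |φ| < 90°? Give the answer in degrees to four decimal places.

set_geometry: r = 56 mm, L = 176 mm, e = 8 mm; θ ← 0°
rotate_crank_by(-73°): θ ← 0° -73° = -73°
rotate_crank_by(-60°): θ ← -73° -60° = -133°
rotate_crank_by(-68°): θ ← -133° -68° = -201°
rotate_crank_by(+79°): θ ← -201° +79° = -122°
crank pin P = (r cos θ, r sin θ) = (-29.675479, -47.490693)
h = r sin θ − e = -47.490693 − 8 = -55.490693
sin φ = h / L = -55.490693 / 176 = -0.31528803
φ = arcsin(-0.31528803) = -18.378203°

-18.3782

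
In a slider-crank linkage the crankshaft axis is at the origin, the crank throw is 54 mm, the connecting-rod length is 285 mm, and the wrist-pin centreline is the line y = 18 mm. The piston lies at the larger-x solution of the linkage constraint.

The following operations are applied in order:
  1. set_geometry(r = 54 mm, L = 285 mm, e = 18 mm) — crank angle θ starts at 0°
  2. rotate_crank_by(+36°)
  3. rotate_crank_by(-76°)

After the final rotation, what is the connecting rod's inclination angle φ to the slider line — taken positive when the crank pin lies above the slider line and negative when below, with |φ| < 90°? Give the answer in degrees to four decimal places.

-10.6582

set_geometry: r = 54 mm, L = 285 mm, e = 18 mm; θ ← 0°
rotate_crank_by(+36°): θ ← 0° +36° = 36°
rotate_crank_by(-76°): θ ← 36° -76° = -40°
crank pin P = (r cos θ, r sin θ) = (41.366400, -34.710531)
h = r sin θ − e = -34.710531 − 18 = -52.710531
sin φ = h / L = -52.710531 / 285 = -0.18494923
φ = arcsin(-0.18494923) = -10.658172°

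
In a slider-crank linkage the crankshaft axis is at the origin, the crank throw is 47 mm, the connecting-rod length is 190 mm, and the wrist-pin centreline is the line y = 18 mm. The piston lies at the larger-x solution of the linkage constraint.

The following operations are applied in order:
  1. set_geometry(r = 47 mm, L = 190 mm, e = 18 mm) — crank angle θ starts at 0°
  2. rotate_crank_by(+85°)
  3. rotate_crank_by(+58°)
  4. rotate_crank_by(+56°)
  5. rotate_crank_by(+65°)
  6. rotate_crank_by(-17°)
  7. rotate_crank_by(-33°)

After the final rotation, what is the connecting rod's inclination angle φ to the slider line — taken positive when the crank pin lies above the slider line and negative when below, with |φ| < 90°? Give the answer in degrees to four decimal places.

set_geometry: r = 47 mm, L = 190 mm, e = 18 mm; θ ← 0°
rotate_crank_by(+85°): θ ← 0° +85° = 85°
rotate_crank_by(+58°): θ ← 85° +58° = 143°
rotate_crank_by(+56°): θ ← 143° +56° = 199°
rotate_crank_by(+65°): θ ← 199° +65° = 264°
rotate_crank_by(-17°): θ ← 264° -17° = 247°
rotate_crank_by(-33°): θ ← 247° -33° = 214°
crank pin P = (r cos θ, r sin θ) = (-38.964766, -26.282066)
h = r sin θ − e = -26.282066 − 18 = -44.282066
sin φ = h / L = -44.282066 / 190 = -0.23306351
φ = arcsin(-0.23306351) = -13.477501°

-13.4775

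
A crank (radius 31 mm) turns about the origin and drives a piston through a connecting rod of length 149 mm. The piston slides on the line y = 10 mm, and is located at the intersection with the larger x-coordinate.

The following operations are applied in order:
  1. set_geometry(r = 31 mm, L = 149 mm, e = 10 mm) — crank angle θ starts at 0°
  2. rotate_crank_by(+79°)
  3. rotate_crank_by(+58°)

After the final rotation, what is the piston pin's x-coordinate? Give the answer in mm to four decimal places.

set_geometry: r = 31 mm, L = 149 mm, e = 10 mm; θ ← 0°
rotate_crank_by(+79°): θ ← 0° +79° = 79°
rotate_crank_by(+58°): θ ← 79° +58° = 137°
crank pin P = (r cos θ, r sin θ) = (-22.671965, 21.141949)
h = r sin θ − e = 21.141949 − 10 = 11.141949
x = r cos θ + √(L² − h²) = -22.671965 + √(22201.0 − 124.1430) = -22.671965 + 148.582829 = 125.910864

125.9109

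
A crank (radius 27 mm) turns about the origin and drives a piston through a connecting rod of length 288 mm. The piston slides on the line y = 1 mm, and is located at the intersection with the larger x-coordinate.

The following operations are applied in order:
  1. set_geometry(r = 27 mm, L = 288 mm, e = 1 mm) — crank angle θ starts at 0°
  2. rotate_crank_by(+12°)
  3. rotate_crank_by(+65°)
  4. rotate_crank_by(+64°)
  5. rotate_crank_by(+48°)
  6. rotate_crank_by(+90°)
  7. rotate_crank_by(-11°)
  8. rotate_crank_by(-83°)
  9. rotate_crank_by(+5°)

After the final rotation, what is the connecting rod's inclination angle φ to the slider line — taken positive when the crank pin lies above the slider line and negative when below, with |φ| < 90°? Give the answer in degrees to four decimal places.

set_geometry: r = 27 mm, L = 288 mm, e = 1 mm; θ ← 0°
rotate_crank_by(+12°): θ ← 0° +12° = 12°
rotate_crank_by(+65°): θ ← 12° +65° = 77°
rotate_crank_by(+64°): θ ← 77° +64° = 141°
rotate_crank_by(+48°): θ ← 141° +48° = 189°
rotate_crank_by(+90°): θ ← 189° +90° = 279°
rotate_crank_by(-11°): θ ← 279° -11° = 268°
rotate_crank_by(-83°): θ ← 268° -83° = 185°
rotate_crank_by(+5°): θ ← 185° +5° = 190°
crank pin P = (r cos θ, r sin θ) = (-26.589809, -4.688501)
h = r sin θ − e = -4.688501 − 1 = -5.688501
sin φ = h / L = -5.688501 / 288 = -0.01975174
φ = arcsin(-0.01975174) = -1.131765°

-1.1318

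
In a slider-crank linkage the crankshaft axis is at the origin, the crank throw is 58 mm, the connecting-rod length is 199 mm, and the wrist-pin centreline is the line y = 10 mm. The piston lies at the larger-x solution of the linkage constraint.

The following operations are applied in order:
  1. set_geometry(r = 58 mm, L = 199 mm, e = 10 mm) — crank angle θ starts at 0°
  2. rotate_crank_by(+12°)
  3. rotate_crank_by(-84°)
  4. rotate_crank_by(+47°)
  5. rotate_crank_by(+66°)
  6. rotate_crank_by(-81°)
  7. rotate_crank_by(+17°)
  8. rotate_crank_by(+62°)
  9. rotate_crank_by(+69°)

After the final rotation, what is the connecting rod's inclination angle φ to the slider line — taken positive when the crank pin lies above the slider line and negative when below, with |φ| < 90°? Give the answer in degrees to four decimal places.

13.1170

set_geometry: r = 58 mm, L = 199 mm, e = 10 mm; θ ← 0°
rotate_crank_by(+12°): θ ← 0° +12° = 12°
rotate_crank_by(-84°): θ ← 12° -84° = -72°
rotate_crank_by(+47°): θ ← -72° +47° = -25°
rotate_crank_by(+66°): θ ← -25° +66° = 41°
rotate_crank_by(-81°): θ ← 41° -81° = -40°
rotate_crank_by(+17°): θ ← -40° +17° = -23°
rotate_crank_by(+62°): θ ← -23° +62° = 39°
rotate_crank_by(+69°): θ ← 39° +69° = 108°
crank pin P = (r cos θ, r sin θ) = (-17.922986, 55.161278)
h = r sin θ − e = 55.161278 − 10 = 45.161278
sin φ = h / L = 45.161278 / 199 = 0.22694110
φ = arcsin(0.22694110) = 13.117048°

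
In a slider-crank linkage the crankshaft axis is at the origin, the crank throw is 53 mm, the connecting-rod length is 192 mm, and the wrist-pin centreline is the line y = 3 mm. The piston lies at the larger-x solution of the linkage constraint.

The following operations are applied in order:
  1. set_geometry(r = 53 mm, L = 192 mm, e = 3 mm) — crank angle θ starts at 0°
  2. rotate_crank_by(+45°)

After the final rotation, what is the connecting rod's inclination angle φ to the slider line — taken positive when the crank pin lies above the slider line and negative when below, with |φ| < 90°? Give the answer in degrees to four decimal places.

10.3445

set_geometry: r = 53 mm, L = 192 mm, e = 3 mm; θ ← 0°
rotate_crank_by(+45°): θ ← 0° +45° = 45°
crank pin P = (r cos θ, r sin θ) = (37.476659, 37.476659)
h = r sin θ − e = 37.476659 − 3 = 34.476659
sin φ = h / L = 34.476659 / 192 = 0.17956593
φ = arcsin(0.17956593) = 10.344478°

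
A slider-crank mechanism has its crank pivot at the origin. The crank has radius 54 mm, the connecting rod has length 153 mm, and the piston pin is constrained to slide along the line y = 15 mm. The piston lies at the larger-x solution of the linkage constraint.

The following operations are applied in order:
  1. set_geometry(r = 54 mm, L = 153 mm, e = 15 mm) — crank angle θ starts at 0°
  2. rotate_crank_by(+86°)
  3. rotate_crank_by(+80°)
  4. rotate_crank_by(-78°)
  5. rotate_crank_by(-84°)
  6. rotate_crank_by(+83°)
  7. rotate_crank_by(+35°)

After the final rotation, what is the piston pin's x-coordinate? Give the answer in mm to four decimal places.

121.2533

set_geometry: r = 54 mm, L = 153 mm, e = 15 mm; θ ← 0°
rotate_crank_by(+86°): θ ← 0° +86° = 86°
rotate_crank_by(+80°): θ ← 86° +80° = 166°
rotate_crank_by(-78°): θ ← 166° -78° = 88°
rotate_crank_by(-84°): θ ← 88° -84° = 4°
rotate_crank_by(+83°): θ ← 4° +83° = 87°
rotate_crank_by(+35°): θ ← 87° +35° = 122°
crank pin P = (r cos θ, r sin θ) = (-28.615640, 45.794597)
h = r sin θ − e = 45.794597 − 15 = 30.794597
x = r cos θ + √(L² − h²) = -28.615640 + √(23409.0 − 948.3072) = -28.615640 + 149.868919 = 121.253278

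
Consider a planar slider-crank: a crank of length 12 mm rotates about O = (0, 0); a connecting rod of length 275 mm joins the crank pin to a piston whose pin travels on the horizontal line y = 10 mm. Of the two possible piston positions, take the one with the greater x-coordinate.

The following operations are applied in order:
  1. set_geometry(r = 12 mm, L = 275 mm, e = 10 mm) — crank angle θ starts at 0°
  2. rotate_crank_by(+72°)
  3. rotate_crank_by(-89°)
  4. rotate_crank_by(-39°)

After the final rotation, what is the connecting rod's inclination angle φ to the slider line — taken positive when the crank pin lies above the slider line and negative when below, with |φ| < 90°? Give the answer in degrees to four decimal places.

-4.1599

set_geometry: r = 12 mm, L = 275 mm, e = 10 mm; θ ← 0°
rotate_crank_by(+72°): θ ← 0° +72° = 72°
rotate_crank_by(-89°): θ ← 72° -89° = -17°
rotate_crank_by(-39°): θ ← -17° -39° = -56°
crank pin P = (r cos θ, r sin θ) = (6.710315, -9.948451)
h = r sin θ − e = -9.948451 − 10 = -19.948451
sin φ = h / L = -19.948451 / 275 = -0.07253982
φ = arcsin(-0.07253982) = -4.159879°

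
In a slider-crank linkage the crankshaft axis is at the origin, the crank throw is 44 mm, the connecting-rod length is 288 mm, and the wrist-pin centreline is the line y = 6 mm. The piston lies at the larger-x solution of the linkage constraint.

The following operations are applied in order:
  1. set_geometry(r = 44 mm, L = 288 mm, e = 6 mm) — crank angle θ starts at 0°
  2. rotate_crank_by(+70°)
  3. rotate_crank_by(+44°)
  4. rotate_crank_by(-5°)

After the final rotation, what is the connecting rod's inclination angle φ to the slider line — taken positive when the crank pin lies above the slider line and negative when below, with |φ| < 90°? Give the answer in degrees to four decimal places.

set_geometry: r = 44 mm, L = 288 mm, e = 6 mm; θ ← 0°
rotate_crank_by(+70°): θ ← 0° +70° = 70°
rotate_crank_by(+44°): θ ← 70° +44° = 114°
rotate_crank_by(-5°): θ ← 114° -5° = 109°
crank pin P = (r cos θ, r sin θ) = (-14.324999, 41.602817)
h = r sin θ − e = 41.602817 − 6 = 35.602817
sin φ = h / L = 35.602817 / 288 = 0.12362089
φ = arcsin(0.12362089) = 7.101121°

7.1011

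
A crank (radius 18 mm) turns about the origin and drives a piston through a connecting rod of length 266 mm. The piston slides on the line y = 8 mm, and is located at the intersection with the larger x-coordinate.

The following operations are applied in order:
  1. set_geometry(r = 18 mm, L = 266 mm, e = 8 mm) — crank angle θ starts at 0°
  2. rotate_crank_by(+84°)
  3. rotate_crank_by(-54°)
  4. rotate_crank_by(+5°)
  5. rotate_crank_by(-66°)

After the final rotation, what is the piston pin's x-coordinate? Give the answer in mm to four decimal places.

280.8677

set_geometry: r = 18 mm, L = 266 mm, e = 8 mm; θ ← 0°
rotate_crank_by(+84°): θ ← 0° +84° = 84°
rotate_crank_by(-54°): θ ← 84° -54° = 30°
rotate_crank_by(+5°): θ ← 30° +5° = 35°
rotate_crank_by(-66°): θ ← 35° -66° = -31°
crank pin P = (r cos θ, r sin θ) = (15.429011, -9.270685)
h = r sin θ − e = -9.270685 − 8 = -17.270685
x = r cos θ + √(L² − h²) = 15.429011 + √(70756.0 − 298.2766) = 15.429011 + 265.438738 = 280.867749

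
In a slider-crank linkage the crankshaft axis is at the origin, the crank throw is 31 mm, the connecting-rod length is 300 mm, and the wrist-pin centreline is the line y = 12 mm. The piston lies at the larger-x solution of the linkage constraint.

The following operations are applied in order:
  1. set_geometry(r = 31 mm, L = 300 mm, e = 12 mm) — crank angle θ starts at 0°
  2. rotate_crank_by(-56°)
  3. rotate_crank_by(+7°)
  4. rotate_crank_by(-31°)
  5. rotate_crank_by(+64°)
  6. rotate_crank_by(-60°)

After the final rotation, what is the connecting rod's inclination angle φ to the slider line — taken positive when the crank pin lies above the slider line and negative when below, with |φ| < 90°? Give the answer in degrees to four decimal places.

-8.0631

set_geometry: r = 31 mm, L = 300 mm, e = 12 mm; θ ← 0°
rotate_crank_by(-56°): θ ← 0° -56° = -56°
rotate_crank_by(+7°): θ ← -56° +7° = -49°
rotate_crank_by(-31°): θ ← -49° -31° = -80°
rotate_crank_by(+64°): θ ← -80° +64° = -16°
rotate_crank_by(-60°): θ ← -16° -60° = -76°
crank pin P = (r cos θ, r sin θ) = (7.499579, -30.079168)
h = r sin θ − e = -30.079168 − 12 = -42.079168
sin φ = h / L = -42.079168 / 300 = -0.14026389
φ = arcsin(-0.14026389) = -8.063117°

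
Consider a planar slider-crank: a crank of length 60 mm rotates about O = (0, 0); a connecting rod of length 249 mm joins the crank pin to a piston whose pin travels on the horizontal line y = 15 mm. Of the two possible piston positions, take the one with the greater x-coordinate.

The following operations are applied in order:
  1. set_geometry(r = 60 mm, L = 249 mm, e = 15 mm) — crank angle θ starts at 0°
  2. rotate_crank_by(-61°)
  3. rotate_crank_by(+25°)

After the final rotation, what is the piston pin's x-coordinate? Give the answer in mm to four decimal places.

set_geometry: r = 60 mm, L = 249 mm, e = 15 mm; θ ← 0°
rotate_crank_by(-61°): θ ← 0° -61° = -61°
rotate_crank_by(+25°): θ ← -61° +25° = -36°
crank pin P = (r cos θ, r sin θ) = (48.541020, -35.267115)
h = r sin θ − e = -35.267115 − 15 = -50.267115
x = r cos θ + √(L² − h²) = 48.541020 + √(62001.0 − 2526.7829) = 48.541020 + 243.873363 = 292.414383

292.4144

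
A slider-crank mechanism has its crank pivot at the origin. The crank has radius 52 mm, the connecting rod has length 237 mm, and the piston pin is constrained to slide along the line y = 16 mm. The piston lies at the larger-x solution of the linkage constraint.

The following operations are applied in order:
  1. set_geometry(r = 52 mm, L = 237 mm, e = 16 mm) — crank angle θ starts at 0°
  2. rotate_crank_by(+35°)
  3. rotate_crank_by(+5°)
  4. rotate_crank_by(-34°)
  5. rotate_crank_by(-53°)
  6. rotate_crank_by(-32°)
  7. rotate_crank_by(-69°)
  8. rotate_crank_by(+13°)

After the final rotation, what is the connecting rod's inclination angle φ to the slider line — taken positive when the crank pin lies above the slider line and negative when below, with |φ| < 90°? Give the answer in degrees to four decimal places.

-12.8651

set_geometry: r = 52 mm, L = 237 mm, e = 16 mm; θ ← 0°
rotate_crank_by(+35°): θ ← 0° +35° = 35°
rotate_crank_by(+5°): θ ← 35° +5° = 40°
rotate_crank_by(-34°): θ ← 40° -34° = 6°
rotate_crank_by(-53°): θ ← 6° -53° = -47°
rotate_crank_by(-32°): θ ← -47° -32° = -79°
rotate_crank_by(-69°): θ ← -79° -69° = -148°
rotate_crank_by(+13°): θ ← -148° +13° = -135°
crank pin P = (r cos θ, r sin θ) = (-36.769553, -36.769553)
h = r sin θ − e = -36.769553 − 16 = -52.769553
sin φ = h / L = -52.769553 / 237 = -0.22265634
φ = arcsin(-0.22265634) = -12.865101°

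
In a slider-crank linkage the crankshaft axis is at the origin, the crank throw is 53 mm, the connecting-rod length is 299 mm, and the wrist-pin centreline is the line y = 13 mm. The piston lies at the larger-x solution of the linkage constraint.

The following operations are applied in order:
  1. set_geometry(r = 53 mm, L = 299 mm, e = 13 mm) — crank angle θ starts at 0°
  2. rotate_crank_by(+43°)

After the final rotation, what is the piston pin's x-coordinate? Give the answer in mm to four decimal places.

336.8645

set_geometry: r = 53 mm, L = 299 mm, e = 13 mm; θ ← 0°
rotate_crank_by(+43°): θ ← 0° +43° = 43°
crank pin P = (r cos θ, r sin θ) = (38.761746, 36.145913)
h = r sin θ − e = 36.145913 − 13 = 23.145913
x = r cos θ + √(L² − h²) = 38.761746 + √(89401.0 − 535.7333) = 38.761746 + 298.102779 = 336.864525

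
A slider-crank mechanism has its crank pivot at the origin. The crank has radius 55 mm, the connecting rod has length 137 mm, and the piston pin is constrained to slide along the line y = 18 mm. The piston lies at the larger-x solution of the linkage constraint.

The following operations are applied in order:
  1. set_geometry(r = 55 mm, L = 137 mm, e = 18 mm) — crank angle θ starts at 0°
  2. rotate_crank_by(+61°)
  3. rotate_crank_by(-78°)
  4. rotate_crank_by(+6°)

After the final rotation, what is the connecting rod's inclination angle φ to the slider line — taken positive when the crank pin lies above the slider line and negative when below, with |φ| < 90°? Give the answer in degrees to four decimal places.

set_geometry: r = 55 mm, L = 137 mm, e = 18 mm; θ ← 0°
rotate_crank_by(+61°): θ ← 0° +61° = 61°
rotate_crank_by(-78°): θ ← 61° -78° = -17°
rotate_crank_by(+6°): θ ← -17° +6° = -11°
crank pin P = (r cos θ, r sin θ) = (53.989495, -10.494495)
h = r sin θ − e = -10.494495 − 18 = -28.494495
sin φ = h / L = -28.494495 / 137 = -0.20798901
φ = arcsin(-0.20798901) = -12.004529°

-12.0045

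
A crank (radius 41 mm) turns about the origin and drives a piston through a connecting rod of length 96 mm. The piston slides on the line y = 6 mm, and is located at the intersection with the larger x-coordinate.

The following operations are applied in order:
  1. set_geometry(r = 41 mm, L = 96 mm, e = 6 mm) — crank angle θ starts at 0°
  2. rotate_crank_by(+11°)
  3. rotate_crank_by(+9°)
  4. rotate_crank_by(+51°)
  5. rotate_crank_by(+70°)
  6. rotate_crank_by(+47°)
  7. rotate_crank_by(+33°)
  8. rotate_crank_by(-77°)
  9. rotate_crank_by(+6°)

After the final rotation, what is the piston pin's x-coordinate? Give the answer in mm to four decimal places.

59.3916

set_geometry: r = 41 mm, L = 96 mm, e = 6 mm; θ ← 0°
rotate_crank_by(+11°): θ ← 0° +11° = 11°
rotate_crank_by(+9°): θ ← 11° +9° = 20°
rotate_crank_by(+51°): θ ← 20° +51° = 71°
rotate_crank_by(+70°): θ ← 71° +70° = 141°
rotate_crank_by(+47°): θ ← 141° +47° = 188°
rotate_crank_by(+33°): θ ← 188° +33° = 221°
rotate_crank_by(-77°): θ ← 221° -77° = 144°
rotate_crank_by(+6°): θ ← 144° +6° = 150°
crank pin P = (r cos θ, r sin θ) = (-35.507042, 20.500000)
h = r sin θ − e = 20.500000 − 6 = 14.500000
x = r cos θ + √(L² − h²) = -35.507042 + √(9216.0 − 210.2500) = -35.507042 + 94.898630 = 59.391589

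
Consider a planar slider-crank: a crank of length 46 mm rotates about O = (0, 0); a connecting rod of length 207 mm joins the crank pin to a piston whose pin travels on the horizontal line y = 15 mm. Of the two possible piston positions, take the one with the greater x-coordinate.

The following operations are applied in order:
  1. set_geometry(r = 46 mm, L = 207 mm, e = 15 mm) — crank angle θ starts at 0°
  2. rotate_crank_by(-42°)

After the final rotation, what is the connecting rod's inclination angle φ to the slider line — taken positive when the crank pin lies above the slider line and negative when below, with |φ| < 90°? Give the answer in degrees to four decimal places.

-12.7771

set_geometry: r = 46 mm, L = 207 mm, e = 15 mm; θ ← 0°
rotate_crank_by(-42°): θ ← 0° -42° = -42°
crank pin P = (r cos θ, r sin θ) = (34.184662, -30.780008)
h = r sin θ − e = -30.780008 − 15 = -45.780008
sin φ = h / L = -45.780008 / 207 = -0.22115946
φ = arcsin(-0.22115946) = -12.777143°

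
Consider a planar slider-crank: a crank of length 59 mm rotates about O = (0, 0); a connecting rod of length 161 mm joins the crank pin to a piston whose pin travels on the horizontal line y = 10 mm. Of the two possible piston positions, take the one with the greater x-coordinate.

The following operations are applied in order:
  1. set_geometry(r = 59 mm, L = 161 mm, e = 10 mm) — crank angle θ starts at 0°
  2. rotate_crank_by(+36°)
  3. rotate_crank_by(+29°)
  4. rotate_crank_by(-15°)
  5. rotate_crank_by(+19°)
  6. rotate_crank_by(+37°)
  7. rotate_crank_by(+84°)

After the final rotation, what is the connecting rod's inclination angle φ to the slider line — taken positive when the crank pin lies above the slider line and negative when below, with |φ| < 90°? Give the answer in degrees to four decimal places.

-7.2239

set_geometry: r = 59 mm, L = 161 mm, e = 10 mm; θ ← 0°
rotate_crank_by(+36°): θ ← 0° +36° = 36°
rotate_crank_by(+29°): θ ← 36° +29° = 65°
rotate_crank_by(-15°): θ ← 65° -15° = 50°
rotate_crank_by(+19°): θ ← 50° +19° = 69°
rotate_crank_by(+37°): θ ← 69° +37° = 106°
rotate_crank_by(+84°): θ ← 106° +84° = 190°
crank pin P = (r cos θ, r sin θ) = (-58.103657, -10.245242)
h = r sin θ − e = -10.245242 − 10 = -20.245242
sin φ = h / L = -20.245242 / 161 = -0.12574685
φ = arcsin(-0.12574685) = -7.223887°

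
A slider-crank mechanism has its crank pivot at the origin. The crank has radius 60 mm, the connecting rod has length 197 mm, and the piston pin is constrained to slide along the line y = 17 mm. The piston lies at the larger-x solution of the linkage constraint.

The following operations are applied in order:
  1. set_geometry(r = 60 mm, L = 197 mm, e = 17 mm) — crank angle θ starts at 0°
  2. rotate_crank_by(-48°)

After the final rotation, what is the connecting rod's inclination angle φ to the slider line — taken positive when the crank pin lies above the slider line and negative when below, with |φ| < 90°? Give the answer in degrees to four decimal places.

set_geometry: r = 60 mm, L = 197 mm, e = 17 mm; θ ← 0°
rotate_crank_by(-48°): θ ← 0° -48° = -48°
crank pin P = (r cos θ, r sin θ) = (40.147836, -44.588690)
h = r sin θ − e = -44.588690 − 17 = -61.588690
sin φ = h / L = -61.588690 / 197 = -0.31263294
φ = arcsin(-0.31263294) = -18.217976°

-18.2180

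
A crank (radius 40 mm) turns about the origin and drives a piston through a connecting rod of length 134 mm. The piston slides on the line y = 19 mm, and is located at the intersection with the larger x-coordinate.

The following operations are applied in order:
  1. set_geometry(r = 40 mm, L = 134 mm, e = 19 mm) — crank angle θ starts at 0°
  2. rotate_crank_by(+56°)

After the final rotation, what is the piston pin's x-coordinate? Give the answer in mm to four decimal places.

155.6173

set_geometry: r = 40 mm, L = 134 mm, e = 19 mm; θ ← 0°
rotate_crank_by(+56°): θ ← 0° +56° = 56°
crank pin P = (r cos θ, r sin θ) = (22.367716, 33.161503)
h = r sin θ − e = 33.161503 − 19 = 14.161503
x = r cos θ + √(L² − h²) = 22.367716 + √(17956.0 − 200.5482) = 22.367716 + 133.249585 = 155.617301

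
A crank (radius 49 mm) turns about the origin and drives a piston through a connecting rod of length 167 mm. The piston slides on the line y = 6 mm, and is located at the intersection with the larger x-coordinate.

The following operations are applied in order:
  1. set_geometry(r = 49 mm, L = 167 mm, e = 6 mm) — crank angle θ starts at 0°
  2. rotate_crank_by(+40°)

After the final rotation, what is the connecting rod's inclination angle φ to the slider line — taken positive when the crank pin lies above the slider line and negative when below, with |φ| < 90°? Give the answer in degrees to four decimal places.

8.7819

set_geometry: r = 49 mm, L = 167 mm, e = 6 mm; θ ← 0°
rotate_crank_by(+40°): θ ← 0° +40° = 40°
crank pin P = (r cos θ, r sin θ) = (37.536178, 31.496593)
h = r sin θ − e = 31.496593 − 6 = 25.496593
sin φ = h / L = 25.496593 / 167 = 0.15267421
φ = arcsin(0.15267421) = 8.781933°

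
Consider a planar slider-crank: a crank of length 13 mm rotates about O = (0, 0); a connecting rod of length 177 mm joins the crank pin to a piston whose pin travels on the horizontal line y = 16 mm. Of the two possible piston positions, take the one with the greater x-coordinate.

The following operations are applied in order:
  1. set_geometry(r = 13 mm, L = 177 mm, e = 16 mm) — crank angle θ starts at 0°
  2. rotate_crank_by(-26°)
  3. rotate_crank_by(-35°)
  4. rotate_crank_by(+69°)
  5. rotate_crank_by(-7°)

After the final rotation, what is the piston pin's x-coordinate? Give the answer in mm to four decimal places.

set_geometry: r = 13 mm, L = 177 mm, e = 16 mm; θ ← 0°
rotate_crank_by(-26°): θ ← 0° -26° = -26°
rotate_crank_by(-35°): θ ← -26° -35° = -61°
rotate_crank_by(+69°): θ ← -61° +69° = 8°
rotate_crank_by(-7°): θ ← 8° -7° = 1°
crank pin P = (r cos θ, r sin θ) = (12.998020, 0.226881)
h = r sin θ − e = 0.226881 − 16 = -15.773119
x = r cos θ + √(L² − h²) = 12.998020 + √(31329.0 − 248.7913) = 12.998020 + 176.295799 = 189.293819

189.2938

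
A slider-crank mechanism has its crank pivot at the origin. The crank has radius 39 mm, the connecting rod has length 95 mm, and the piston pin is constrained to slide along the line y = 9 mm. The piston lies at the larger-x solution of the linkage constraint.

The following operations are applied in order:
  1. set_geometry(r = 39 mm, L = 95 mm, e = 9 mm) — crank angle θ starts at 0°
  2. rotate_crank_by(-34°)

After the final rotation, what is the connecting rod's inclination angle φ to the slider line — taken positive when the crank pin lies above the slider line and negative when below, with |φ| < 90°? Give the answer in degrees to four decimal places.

set_geometry: r = 39 mm, L = 95 mm, e = 9 mm; θ ← 0°
rotate_crank_by(-34°): θ ← 0° -34° = -34°
crank pin P = (r cos θ, r sin θ) = (32.332465, -21.808523)
h = r sin θ − e = -21.808523 − 9 = -30.808523
sin φ = h / L = -30.808523 / 95 = -0.32430024
φ = arcsin(-0.32430024) = -18.923186°

-18.9232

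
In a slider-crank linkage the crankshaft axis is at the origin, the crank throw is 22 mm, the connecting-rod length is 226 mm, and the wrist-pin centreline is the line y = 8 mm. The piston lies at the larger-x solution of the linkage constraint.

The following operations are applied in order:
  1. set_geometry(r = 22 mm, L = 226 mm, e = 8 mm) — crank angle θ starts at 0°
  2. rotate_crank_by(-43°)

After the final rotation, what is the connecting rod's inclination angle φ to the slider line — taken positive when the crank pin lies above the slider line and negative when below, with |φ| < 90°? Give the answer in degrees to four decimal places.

set_geometry: r = 22 mm, L = 226 mm, e = 8 mm; θ ← 0°
rotate_crank_by(-43°): θ ← 0° -43° = -43°
crank pin P = (r cos θ, r sin θ) = (16.089781, -15.003964)
h = r sin θ − e = -15.003964 − 8 = -23.003964
sin φ = h / L = -23.003964 / 226 = -0.10178745
φ = arcsin(-0.10178745) = -5.842109°

-5.8421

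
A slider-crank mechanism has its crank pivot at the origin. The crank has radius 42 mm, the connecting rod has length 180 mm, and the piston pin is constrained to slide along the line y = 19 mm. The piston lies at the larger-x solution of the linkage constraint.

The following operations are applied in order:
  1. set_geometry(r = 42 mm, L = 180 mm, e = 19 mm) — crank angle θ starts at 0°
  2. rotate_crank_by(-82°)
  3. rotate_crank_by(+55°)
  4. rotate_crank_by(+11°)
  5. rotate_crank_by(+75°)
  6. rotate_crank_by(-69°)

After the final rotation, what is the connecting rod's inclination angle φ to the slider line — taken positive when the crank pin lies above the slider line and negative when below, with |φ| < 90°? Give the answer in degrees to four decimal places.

-8.3994

set_geometry: r = 42 mm, L = 180 mm, e = 19 mm; θ ← 0°
rotate_crank_by(-82°): θ ← 0° -82° = -82°
rotate_crank_by(+55°): θ ← -82° +55° = -27°
rotate_crank_by(+11°): θ ← -27° +11° = -16°
rotate_crank_by(+75°): θ ← -16° +75° = 59°
rotate_crank_by(-69°): θ ← 59° -69° = -10°
crank pin P = (r cos θ, r sin θ) = (41.361926, -7.293223)
h = r sin θ − e = -7.293223 − 19 = -26.293223
sin φ = h / L = -26.293223 / 180 = -0.14607346
φ = arcsin(-0.14607346) = -8.399446°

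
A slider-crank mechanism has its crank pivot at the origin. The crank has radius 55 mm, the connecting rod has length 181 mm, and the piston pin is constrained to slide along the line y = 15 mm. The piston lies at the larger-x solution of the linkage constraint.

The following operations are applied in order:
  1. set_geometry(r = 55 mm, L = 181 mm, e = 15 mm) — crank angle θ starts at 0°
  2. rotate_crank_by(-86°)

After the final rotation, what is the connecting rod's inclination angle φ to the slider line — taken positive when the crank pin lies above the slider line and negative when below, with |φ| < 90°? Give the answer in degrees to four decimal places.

set_geometry: r = 55 mm, L = 181 mm, e = 15 mm; θ ← 0°
rotate_crank_by(-86°): θ ← 0° -86° = -86°
crank pin P = (r cos θ, r sin θ) = (3.836606, -54.866023)
h = r sin θ − e = -54.866023 − 15 = -69.866023
sin φ = h / L = -69.866023 / 181 = -0.38600013
φ = arcsin(-0.38600013) = -22.705843°

-22.7058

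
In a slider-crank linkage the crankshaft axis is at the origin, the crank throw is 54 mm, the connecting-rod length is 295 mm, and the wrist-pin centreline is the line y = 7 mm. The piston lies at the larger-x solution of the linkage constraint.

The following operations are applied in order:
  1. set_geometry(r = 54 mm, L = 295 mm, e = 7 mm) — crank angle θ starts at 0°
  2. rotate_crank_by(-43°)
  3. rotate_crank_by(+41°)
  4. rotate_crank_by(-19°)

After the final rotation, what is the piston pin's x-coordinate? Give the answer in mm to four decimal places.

344.2340

set_geometry: r = 54 mm, L = 295 mm, e = 7 mm; θ ← 0°
rotate_crank_by(-43°): θ ← 0° -43° = -43°
rotate_crank_by(+41°): θ ← -43° +41° = -2°
rotate_crank_by(-19°): θ ← -2° -19° = -21°
crank pin P = (r cos θ, r sin θ) = (50.413343, -19.351869)
h = r sin θ − e = -19.351869 − 7 = -26.351869
x = r cos θ + √(L² − h²) = 50.413343 + √(87025.0 − 694.4210) = 50.413343 + 293.820658 = 344.234001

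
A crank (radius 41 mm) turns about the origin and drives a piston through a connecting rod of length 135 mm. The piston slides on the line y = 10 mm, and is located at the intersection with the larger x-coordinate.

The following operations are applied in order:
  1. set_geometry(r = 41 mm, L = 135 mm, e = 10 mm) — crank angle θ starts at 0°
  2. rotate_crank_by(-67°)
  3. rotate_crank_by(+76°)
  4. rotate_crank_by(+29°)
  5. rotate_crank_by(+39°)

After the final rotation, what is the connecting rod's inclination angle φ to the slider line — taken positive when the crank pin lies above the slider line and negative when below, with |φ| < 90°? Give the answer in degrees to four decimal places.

set_geometry: r = 41 mm, L = 135 mm, e = 10 mm; θ ← 0°
rotate_crank_by(-67°): θ ← 0° -67° = -67°
rotate_crank_by(+76°): θ ← -67° +76° = 9°
rotate_crank_by(+29°): θ ← 9° +29° = 38°
rotate_crank_by(+39°): θ ← 38° +39° = 77°
crank pin P = (r cos θ, r sin θ) = (9.222993, 39.949173)
h = r sin θ − e = 39.949173 − 10 = 29.949173
sin φ = h / L = 29.949173 / 135 = 0.22184572
φ = arcsin(0.22184572) = 12.817464°

12.8175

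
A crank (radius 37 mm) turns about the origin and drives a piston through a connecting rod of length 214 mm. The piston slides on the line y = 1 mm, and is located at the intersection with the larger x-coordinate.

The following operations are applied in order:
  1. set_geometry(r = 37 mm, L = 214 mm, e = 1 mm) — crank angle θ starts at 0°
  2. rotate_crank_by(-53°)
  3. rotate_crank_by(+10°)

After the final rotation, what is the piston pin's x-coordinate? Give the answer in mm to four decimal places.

set_geometry: r = 37 mm, L = 214 mm, e = 1 mm; θ ← 0°
rotate_crank_by(-53°): θ ← 0° -53° = -53°
rotate_crank_by(+10°): θ ← -53° +10° = -43°
crank pin P = (r cos θ, r sin θ) = (27.060087, -25.233939)
h = r sin θ − e = -25.233939 − 1 = -26.233939
x = r cos θ + √(L² − h²) = 27.060087 + √(45796.0 − 688.2196) = 27.060087 + 212.385923 = 239.446010

239.4460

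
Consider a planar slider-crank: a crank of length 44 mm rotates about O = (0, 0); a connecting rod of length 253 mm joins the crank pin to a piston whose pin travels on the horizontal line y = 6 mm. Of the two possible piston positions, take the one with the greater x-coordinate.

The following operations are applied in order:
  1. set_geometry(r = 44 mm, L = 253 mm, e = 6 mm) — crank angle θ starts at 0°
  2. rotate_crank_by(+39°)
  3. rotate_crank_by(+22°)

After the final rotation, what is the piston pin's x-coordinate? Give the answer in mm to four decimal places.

set_geometry: r = 44 mm, L = 253 mm, e = 6 mm; θ ← 0°
rotate_crank_by(+39°): θ ← 0° +39° = 39°
rotate_crank_by(+22°): θ ← 39° +22° = 61°
crank pin P = (r cos θ, r sin θ) = (21.331623, 38.483267)
h = r sin θ − e = 38.483267 − 6 = 32.483267
x = r cos θ + √(L² − h²) = 21.331623 + √(64009.0 − 1055.1626) = 21.331623 + 250.906033 = 272.237656

272.2377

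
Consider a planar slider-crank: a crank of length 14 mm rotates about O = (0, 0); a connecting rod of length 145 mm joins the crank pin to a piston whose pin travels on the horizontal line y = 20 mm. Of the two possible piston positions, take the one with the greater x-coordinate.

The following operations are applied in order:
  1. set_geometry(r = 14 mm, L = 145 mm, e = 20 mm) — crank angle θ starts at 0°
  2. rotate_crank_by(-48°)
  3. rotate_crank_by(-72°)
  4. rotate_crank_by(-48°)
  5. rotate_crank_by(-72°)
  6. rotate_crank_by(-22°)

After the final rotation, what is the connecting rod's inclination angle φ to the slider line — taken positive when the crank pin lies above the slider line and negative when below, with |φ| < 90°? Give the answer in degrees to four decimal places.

set_geometry: r = 14 mm, L = 145 mm, e = 20 mm; θ ← 0°
rotate_crank_by(-48°): θ ← 0° -48° = -48°
rotate_crank_by(-72°): θ ← -48° -72° = -120°
rotate_crank_by(-48°): θ ← -120° -48° = -168°
rotate_crank_by(-72°): θ ← -168° -72° = -240°
rotate_crank_by(-22°): θ ← -240° -22° = -262°
crank pin P = (r cos θ, r sin θ) = (-1.948423, 13.863753)
h = r sin θ − e = 13.863753 − 20 = -6.136247
sin φ = h / L = -6.136247 / 145 = -0.04231895
φ = arcsin(-0.04231895) = -2.425421°

-2.4254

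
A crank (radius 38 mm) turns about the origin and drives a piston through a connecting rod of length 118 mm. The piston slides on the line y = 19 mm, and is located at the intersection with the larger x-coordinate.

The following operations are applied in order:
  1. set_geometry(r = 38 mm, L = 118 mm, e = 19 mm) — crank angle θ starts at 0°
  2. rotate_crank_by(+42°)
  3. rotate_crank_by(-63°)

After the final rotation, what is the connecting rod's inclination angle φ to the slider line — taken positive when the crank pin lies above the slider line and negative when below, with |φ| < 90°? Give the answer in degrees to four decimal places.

-16.0469

set_geometry: r = 38 mm, L = 118 mm, e = 19 mm; θ ← 0°
rotate_crank_by(+42°): θ ← 0° +42° = 42°
rotate_crank_by(-63°): θ ← 42° -63° = -21°
crank pin P = (r cos θ, r sin θ) = (35.476056, -13.617982)
h = r sin θ − e = -13.617982 − 19 = -32.617982
sin φ = h / L = -32.617982 / 118 = -0.27642358
φ = arcsin(-0.27642358) = -16.046868°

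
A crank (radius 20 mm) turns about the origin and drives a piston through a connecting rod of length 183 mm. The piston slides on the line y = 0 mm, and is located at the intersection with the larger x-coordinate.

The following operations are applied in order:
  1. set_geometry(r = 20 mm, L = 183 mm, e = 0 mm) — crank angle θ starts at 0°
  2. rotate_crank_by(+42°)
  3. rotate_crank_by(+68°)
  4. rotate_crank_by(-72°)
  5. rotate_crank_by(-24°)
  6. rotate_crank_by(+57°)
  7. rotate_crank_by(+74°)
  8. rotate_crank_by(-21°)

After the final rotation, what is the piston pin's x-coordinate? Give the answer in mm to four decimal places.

set_geometry: r = 20 mm, L = 183 mm, e = 0 mm; θ ← 0°
rotate_crank_by(+42°): θ ← 0° +42° = 42°
rotate_crank_by(+68°): θ ← 42° +68° = 110°
rotate_crank_by(-72°): θ ← 110° -72° = 38°
rotate_crank_by(-24°): θ ← 38° -24° = 14°
rotate_crank_by(+57°): θ ← 14° +57° = 71°
rotate_crank_by(+74°): θ ← 71° +74° = 145°
rotate_crank_by(-21°): θ ← 145° -21° = 124°
crank pin P = (r cos θ, r sin θ) = (-11.183858, 16.580751)
h = r sin θ − e = 16.580751 − 0 = 16.580751
x = r cos θ + √(L² − h²) = -11.183858 + √(33489.0 − 274.9213) = -11.183858 + 182.247301 = 171.063443

171.0634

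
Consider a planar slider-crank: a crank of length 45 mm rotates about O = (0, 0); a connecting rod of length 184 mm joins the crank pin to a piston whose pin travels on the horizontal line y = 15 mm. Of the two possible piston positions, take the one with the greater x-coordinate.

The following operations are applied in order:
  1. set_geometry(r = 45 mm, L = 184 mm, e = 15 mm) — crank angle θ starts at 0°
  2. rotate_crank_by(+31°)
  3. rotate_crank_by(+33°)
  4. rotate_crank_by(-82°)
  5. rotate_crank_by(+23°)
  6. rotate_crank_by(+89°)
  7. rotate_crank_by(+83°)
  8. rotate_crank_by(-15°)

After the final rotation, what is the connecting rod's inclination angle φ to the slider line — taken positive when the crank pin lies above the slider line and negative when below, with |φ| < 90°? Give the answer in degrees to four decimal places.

-0.3407

set_geometry: r = 45 mm, L = 184 mm, e = 15 mm; θ ← 0°
rotate_crank_by(+31°): θ ← 0° +31° = 31°
rotate_crank_by(+33°): θ ← 31° +33° = 64°
rotate_crank_by(-82°): θ ← 64° -82° = -18°
rotate_crank_by(+23°): θ ← -18° +23° = 5°
rotate_crank_by(+89°): θ ← 5° +89° = 94°
rotate_crank_by(+83°): θ ← 94° +83° = 177°
rotate_crank_by(-15°): θ ← 177° -15° = 162°
crank pin P = (r cos θ, r sin θ) = (-42.797543, 13.905765)
h = r sin θ − e = 13.905765 − 15 = -1.094235
sin φ = h / L = -1.094235 / 184 = -0.00594693
φ = arcsin(-0.00594693) = -0.340736°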